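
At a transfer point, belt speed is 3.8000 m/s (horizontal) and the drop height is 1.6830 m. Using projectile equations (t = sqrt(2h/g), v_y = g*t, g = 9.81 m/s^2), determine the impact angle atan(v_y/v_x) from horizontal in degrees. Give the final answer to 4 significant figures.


t = sqrt(2*1.6830/9.81) = 0.585764 s
v_y = 9.81 * 0.585764 = 5.74634 m/s
angle = atan(5.74634 / 3.8000) = 56.52 deg


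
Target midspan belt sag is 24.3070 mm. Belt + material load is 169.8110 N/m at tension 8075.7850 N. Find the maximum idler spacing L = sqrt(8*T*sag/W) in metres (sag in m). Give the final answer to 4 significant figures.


sag = 24.3070/1000 = 0.024307 m
L = sqrt(8 * 8075.7850 * 0.024307 / 169.8110)
L = 3.041 m


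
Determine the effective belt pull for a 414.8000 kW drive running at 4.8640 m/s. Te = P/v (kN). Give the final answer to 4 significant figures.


Te = P / v = 414.8000 / 4.8640
Te = 85.28 kN


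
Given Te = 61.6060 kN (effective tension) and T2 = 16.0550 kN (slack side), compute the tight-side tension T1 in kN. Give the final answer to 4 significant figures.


T1 = Te + T2 = 61.6060 + 16.0550
T1 = 77.66 kN


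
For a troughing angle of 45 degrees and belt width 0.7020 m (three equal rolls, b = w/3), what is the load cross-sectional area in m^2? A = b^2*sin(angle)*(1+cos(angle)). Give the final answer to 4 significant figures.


b = 0.7020/3 = 0.234 m
A = 0.234^2 * sin(45 deg) * (1 + cos(45 deg))
A = 0.06610 m^2


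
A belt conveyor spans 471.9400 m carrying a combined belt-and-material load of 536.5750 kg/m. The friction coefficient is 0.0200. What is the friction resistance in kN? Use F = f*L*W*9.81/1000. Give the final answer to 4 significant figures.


F = 0.0200 * 471.9400 * 536.5750 * 9.81 / 1000
F = 49.68 kN


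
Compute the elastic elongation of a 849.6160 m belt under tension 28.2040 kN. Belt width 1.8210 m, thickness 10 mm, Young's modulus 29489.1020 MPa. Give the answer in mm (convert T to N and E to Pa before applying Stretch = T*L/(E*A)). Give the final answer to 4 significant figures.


A = 1.8210 * 0.01 = 0.01821 m^2
Stretch = 28.2040*1000 * 849.6160 / (29489.1020e6 * 0.01821) * 1000
Stretch = 44.62 mm


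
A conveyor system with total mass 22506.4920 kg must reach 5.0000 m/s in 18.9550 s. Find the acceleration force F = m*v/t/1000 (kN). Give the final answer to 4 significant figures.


F = 22506.4920 * 5.0000 / 18.9550 / 1000
F = 5.937 kN


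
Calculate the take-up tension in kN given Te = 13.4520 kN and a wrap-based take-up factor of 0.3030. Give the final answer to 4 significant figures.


T_tu = 13.4520 * 0.3030
T_tu = 4.076 kN


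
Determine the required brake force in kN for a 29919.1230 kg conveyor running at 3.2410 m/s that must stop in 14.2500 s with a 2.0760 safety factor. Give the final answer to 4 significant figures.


F = 29919.1230 * 3.2410 / 14.2500 * 2.0760 / 1000
F = 14.13 kN


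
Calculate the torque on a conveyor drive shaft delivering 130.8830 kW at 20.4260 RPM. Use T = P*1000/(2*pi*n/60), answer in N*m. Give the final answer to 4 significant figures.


omega = 2*pi*20.4260/60 = 2.13901 rad/s
T = 130.8830*1000 / 2.13901
T = 61190 N*m


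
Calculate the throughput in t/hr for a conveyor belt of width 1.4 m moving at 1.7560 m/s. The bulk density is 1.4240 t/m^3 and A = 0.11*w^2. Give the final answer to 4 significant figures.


A = 0.11 * 1.4^2 = 0.2156 m^2
C = 0.2156 * 1.7560 * 1.4240 * 3600
C = 1941 t/hr


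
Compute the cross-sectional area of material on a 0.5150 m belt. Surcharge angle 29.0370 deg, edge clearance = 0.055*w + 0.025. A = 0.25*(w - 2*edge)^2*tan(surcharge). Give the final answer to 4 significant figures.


edge = 0.055*0.5150 + 0.025 = 0.053325 m
ew = 0.5150 - 2*0.053325 = 0.40835 m
A = 0.25 * 0.40835^2 * tan(29.0370 deg)
A = 0.02314 m^2


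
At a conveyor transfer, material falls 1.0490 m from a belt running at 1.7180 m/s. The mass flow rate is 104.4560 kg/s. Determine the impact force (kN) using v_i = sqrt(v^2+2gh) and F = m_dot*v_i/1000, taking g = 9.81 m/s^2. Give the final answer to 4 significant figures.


v_i = sqrt(1.7180^2 + 2*9.81*1.0490) = 4.85107 m/s
F = 104.4560 * 4.85107 / 1000
F = 0.5067 kN


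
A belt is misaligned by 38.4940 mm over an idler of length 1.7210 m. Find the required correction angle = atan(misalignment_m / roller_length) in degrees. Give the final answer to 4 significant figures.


misalign_m = 38.4940 / 1000 = 0.038494 m
angle = atan(0.038494 / 1.7210)
angle = 1.281 deg


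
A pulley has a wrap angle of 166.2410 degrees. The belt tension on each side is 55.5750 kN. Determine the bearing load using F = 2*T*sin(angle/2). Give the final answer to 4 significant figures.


F = 2 * 55.5750 * sin(166.2410/2 deg)
F = 110.3 kN


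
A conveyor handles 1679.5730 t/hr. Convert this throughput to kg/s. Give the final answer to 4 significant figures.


m_dot = 1679.5730 * 1000 / 3600
m_dot = 466.5 kg/s


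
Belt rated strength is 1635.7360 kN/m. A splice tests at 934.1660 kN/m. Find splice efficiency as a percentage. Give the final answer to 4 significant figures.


Eff = 934.1660 / 1635.7360 * 100
Eff = 57.11 %


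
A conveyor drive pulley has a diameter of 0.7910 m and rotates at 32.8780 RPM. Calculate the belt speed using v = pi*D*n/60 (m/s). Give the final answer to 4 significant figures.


v = pi * 0.7910 * 32.8780 / 60
v = 1.362 m/s


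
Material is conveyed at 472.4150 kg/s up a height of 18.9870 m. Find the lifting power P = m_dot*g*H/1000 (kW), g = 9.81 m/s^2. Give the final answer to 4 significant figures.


P = 472.4150 * 9.81 * 18.9870 / 1000
P = 87.99 kW


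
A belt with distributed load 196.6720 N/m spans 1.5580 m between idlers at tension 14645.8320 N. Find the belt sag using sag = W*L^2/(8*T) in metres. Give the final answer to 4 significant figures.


sag = 196.6720 * 1.5580^2 / (8 * 14645.8320)
sag = 0.004074 m


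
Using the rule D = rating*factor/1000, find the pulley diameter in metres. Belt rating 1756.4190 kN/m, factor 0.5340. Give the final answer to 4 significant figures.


D = 1756.4190 * 0.5340 / 1000
D = 0.9379 m


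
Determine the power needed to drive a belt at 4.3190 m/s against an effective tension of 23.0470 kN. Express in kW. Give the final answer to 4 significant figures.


P = Te * v = 23.0470 * 4.3190
P = 99.54 kW


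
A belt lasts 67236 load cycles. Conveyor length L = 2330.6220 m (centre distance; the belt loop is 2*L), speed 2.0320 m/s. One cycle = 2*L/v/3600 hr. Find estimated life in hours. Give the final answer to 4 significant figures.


cycle_time = 2 * 2330.6220 / 2.0320 / 3600 = 0.6372 hr
life = 67236 * 0.6372 = 42840 hours


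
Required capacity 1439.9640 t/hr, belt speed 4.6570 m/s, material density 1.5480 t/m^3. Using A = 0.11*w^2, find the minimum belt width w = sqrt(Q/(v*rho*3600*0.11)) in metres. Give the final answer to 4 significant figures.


A_req = 1439.9640 / (4.6570 * 1.5480 * 3600) = 0.0554845 m^2
w = sqrt(0.0554845 / 0.11)
w = 0.7102 m


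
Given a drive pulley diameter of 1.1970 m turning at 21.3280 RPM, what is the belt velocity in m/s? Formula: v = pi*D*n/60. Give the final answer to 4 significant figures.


v = pi * 1.1970 * 21.3280 / 60
v = 1.337 m/s


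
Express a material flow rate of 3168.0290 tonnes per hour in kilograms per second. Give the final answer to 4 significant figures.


m_dot = 3168.0290 * 1000 / 3600
m_dot = 880.0 kg/s


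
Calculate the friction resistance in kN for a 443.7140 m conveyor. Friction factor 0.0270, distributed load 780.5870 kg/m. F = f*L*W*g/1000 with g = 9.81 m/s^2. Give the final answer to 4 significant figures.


F = 0.0270 * 443.7140 * 780.5870 * 9.81 / 1000
F = 91.74 kN


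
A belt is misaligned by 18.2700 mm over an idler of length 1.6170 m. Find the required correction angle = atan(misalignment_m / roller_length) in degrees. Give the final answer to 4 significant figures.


misalign_m = 18.2700 / 1000 = 0.018270 m
angle = atan(0.018270 / 1.6170)
angle = 0.6473 deg


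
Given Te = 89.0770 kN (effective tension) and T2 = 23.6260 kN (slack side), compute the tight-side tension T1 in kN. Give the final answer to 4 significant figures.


T1 = Te + T2 = 89.0770 + 23.6260
T1 = 112.7 kN


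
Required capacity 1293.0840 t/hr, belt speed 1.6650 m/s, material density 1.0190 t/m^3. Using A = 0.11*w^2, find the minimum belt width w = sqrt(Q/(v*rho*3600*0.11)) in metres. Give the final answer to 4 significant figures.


A_req = 1293.0840 / (1.6650 * 1.0190 * 3600) = 0.211707 m^2
w = sqrt(0.211707 / 0.11)
w = 1.387 m


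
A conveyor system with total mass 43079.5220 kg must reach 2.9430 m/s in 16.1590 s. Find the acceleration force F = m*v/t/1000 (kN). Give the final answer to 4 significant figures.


F = 43079.5220 * 2.9430 / 16.1590 / 1000
F = 7.846 kN


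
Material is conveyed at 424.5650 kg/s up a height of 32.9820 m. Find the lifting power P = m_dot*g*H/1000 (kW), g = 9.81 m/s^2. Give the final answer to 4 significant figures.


P = 424.5650 * 9.81 * 32.9820 / 1000
P = 137.4 kW


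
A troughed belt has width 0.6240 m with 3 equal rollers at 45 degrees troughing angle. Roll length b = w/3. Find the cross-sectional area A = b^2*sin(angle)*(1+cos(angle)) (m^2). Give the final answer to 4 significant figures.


b = 0.6240/3 = 0.208 m
A = 0.208^2 * sin(45 deg) * (1 + cos(45 deg))
A = 0.05222 m^2


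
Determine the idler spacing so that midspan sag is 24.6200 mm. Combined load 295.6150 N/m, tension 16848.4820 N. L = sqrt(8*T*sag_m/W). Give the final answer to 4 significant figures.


sag = 24.6200/1000 = 0.024620 m
L = sqrt(8 * 16848.4820 * 0.024620 / 295.6150)
L = 3.350 m


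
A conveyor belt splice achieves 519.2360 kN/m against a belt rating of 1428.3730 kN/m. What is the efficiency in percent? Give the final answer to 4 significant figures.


Eff = 519.2360 / 1428.3730 * 100
Eff = 36.35 %


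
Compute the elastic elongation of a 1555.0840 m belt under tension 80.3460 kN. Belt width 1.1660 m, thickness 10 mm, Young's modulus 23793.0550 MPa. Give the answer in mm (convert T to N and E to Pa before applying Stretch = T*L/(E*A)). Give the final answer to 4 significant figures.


A = 1.1660 * 0.01 = 0.01166 m^2
Stretch = 80.3460*1000 * 1555.0840 / (23793.0550e6 * 0.01166) * 1000
Stretch = 450.4 mm


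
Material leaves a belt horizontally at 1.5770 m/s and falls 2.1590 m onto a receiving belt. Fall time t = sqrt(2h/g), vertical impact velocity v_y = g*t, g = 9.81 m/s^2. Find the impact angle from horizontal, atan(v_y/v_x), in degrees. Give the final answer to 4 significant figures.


t = sqrt(2*2.1590/9.81) = 0.663448 s
v_y = 9.81 * 0.663448 = 6.50842 m/s
angle = atan(6.50842 / 1.5770) = 76.38 deg


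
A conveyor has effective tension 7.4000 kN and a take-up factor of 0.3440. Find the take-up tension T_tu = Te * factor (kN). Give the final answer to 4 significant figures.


T_tu = 7.4000 * 0.3440
T_tu = 2.546 kN


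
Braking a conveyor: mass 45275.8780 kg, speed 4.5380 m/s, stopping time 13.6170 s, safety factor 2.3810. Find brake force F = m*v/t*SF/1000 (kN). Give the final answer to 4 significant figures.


F = 45275.8780 * 4.5380 / 13.6170 * 2.3810 / 1000
F = 35.93 kN


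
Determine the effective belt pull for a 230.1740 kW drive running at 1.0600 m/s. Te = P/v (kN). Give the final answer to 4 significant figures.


Te = P / v = 230.1740 / 1.0600
Te = 217.1 kN


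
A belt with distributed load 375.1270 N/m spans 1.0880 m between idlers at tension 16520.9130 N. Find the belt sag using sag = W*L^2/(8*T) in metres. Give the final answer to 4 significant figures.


sag = 375.1270 * 1.0880^2 / (8 * 16520.9130)
sag = 0.003360 m


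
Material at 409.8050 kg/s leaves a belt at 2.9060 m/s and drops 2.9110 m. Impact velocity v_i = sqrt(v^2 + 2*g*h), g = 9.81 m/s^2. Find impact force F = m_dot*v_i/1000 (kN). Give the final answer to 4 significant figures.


v_i = sqrt(2.9060^2 + 2*9.81*2.9110) = 8.09683 m/s
F = 409.8050 * 8.09683 / 1000
F = 3.318 kN


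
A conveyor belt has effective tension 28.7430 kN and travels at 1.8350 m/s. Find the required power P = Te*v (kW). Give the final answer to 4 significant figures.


P = Te * v = 28.7430 * 1.8350
P = 52.74 kW


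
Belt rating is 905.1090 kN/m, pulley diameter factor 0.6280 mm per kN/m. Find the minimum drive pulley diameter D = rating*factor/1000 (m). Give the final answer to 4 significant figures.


D = 905.1090 * 0.6280 / 1000
D = 0.5684 m


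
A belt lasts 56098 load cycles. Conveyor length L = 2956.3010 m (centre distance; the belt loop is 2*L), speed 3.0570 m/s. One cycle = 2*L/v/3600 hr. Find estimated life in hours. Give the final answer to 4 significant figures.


cycle_time = 2 * 2956.3010 / 3.0570 / 3600 = 0.537255 hr
life = 56098 * 0.537255 = 30140 hours


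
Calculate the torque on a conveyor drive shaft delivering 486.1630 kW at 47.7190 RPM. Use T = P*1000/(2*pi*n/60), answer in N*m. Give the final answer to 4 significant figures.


omega = 2*pi*47.7190/60 = 4.99712 rad/s
T = 486.1630*1000 / 4.99712
T = 97290 N*m


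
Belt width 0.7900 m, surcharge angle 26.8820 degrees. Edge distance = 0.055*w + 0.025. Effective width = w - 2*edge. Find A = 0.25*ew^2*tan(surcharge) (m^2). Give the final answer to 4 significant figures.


edge = 0.055*0.7900 + 0.025 = 0.06845 m
ew = 0.7900 - 2*0.06845 = 0.6531 m
A = 0.25 * 0.6531^2 * tan(26.8820 deg)
A = 0.05406 m^2


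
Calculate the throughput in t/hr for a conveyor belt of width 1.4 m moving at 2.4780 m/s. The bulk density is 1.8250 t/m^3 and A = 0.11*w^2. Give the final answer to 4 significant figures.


A = 0.11 * 1.4^2 = 0.2156 m^2
C = 0.2156 * 2.4780 * 1.8250 * 3600
C = 3510 t/hr


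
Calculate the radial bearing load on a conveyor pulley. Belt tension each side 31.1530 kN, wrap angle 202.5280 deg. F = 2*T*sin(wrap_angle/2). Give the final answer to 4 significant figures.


F = 2 * 31.1530 * sin(202.5280/2 deg)
F = 61.11 kN


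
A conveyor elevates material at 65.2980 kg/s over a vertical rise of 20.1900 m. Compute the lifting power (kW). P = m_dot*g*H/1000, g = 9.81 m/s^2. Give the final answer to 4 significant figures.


P = 65.2980 * 9.81 * 20.1900 / 1000
P = 12.93 kW


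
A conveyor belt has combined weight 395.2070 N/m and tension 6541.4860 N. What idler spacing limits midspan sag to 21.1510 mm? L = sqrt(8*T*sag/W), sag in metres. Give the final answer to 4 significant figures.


sag = 21.1510/1000 = 0.021151 m
L = sqrt(8 * 6541.4860 * 0.021151 / 395.2070)
L = 1.674 m


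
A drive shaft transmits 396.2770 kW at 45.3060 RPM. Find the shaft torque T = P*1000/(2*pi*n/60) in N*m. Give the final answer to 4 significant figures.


omega = 2*pi*45.3060/60 = 4.74443 rad/s
T = 396.2770*1000 / 4.74443
T = 83520 N*m


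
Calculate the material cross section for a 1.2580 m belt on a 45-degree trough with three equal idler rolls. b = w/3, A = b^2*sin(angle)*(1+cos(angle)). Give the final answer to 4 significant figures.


b = 1.2580/3 = 0.419333 m
A = 0.419333^2 * sin(45 deg) * (1 + cos(45 deg))
A = 0.2123 m^2


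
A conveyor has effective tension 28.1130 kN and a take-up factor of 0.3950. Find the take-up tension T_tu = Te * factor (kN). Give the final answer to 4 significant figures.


T_tu = 28.1130 * 0.3950
T_tu = 11.10 kN


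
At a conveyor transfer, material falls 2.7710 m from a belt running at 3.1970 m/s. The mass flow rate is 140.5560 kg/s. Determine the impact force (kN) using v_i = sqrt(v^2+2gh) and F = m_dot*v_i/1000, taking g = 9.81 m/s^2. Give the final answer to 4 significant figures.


v_i = sqrt(3.1970^2 + 2*9.81*2.7710) = 8.03666 m/s
F = 140.5560 * 8.03666 / 1000
F = 1.130 kN


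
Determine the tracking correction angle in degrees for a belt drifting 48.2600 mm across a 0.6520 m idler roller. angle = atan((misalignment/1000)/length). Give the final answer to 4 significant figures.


misalign_m = 48.2600 / 1000 = 0.048260 m
angle = atan(0.048260 / 0.6520)
angle = 4.233 deg


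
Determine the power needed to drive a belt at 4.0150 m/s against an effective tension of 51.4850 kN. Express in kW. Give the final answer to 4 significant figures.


P = Te * v = 51.4850 * 4.0150
P = 206.7 kW


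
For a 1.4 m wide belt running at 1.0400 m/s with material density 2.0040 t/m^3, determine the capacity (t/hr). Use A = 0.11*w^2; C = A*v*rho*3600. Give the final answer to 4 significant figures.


A = 0.11 * 1.4^2 = 0.2156 m^2
C = 0.2156 * 1.0400 * 2.0040 * 3600
C = 1618 t/hr


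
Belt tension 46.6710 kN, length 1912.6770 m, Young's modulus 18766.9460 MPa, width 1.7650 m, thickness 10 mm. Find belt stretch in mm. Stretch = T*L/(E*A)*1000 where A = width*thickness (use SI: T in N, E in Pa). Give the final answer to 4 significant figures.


A = 1.7650 * 0.01 = 0.01765 m^2
Stretch = 46.6710*1000 * 1912.6770 / (18766.9460e6 * 0.01765) * 1000
Stretch = 269.5 mm


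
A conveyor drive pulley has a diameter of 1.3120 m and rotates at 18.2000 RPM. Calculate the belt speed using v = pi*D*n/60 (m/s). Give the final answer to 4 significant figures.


v = pi * 1.3120 * 18.2000 / 60
v = 1.250 m/s


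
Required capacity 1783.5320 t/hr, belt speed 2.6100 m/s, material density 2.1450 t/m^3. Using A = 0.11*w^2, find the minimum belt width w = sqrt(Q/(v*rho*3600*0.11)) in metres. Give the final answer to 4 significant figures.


A_req = 1783.5320 / (2.6100 * 2.1450 * 3600) = 0.0884933 m^2
w = sqrt(0.0884933 / 0.11)
w = 0.8969 m


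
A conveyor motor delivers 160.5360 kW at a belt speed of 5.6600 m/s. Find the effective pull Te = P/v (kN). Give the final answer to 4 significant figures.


Te = P / v = 160.5360 / 5.6600
Te = 28.36 kN


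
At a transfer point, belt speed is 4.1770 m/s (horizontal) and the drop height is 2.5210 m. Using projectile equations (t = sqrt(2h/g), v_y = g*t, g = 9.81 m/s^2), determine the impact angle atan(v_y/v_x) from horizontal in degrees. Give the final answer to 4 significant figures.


t = sqrt(2*2.5210/9.81) = 0.716914 s
v_y = 9.81 * 0.716914 = 7.03293 m/s
angle = atan(7.03293 / 4.1770) = 59.29 deg


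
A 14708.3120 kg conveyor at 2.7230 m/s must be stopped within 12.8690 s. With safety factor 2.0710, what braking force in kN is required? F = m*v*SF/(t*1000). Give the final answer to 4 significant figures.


F = 14708.3120 * 2.7230 / 12.8690 * 2.0710 / 1000
F = 6.445 kN


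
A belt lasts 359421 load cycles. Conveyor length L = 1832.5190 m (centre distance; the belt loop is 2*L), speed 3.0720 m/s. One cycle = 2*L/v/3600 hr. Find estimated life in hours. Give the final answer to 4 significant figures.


cycle_time = 2 * 1832.5190 / 3.0720 / 3600 = 0.331402 hr
life = 359421 * 0.331402 = 119100 hours


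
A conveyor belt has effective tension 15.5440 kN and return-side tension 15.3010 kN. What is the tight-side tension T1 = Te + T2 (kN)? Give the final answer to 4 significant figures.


T1 = Te + T2 = 15.5440 + 15.3010
T1 = 30.84 kN


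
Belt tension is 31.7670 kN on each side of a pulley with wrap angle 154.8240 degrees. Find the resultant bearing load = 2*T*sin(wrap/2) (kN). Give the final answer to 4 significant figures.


F = 2 * 31.7670 * sin(154.8240/2 deg)
F = 62.01 kN


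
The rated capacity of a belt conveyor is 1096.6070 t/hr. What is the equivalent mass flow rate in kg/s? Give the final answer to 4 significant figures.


m_dot = 1096.6070 * 1000 / 3600
m_dot = 304.6 kg/s


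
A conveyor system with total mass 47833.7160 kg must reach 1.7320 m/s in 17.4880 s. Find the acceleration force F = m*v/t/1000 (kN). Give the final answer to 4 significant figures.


F = 47833.7160 * 1.7320 / 17.4880 / 1000
F = 4.737 kN


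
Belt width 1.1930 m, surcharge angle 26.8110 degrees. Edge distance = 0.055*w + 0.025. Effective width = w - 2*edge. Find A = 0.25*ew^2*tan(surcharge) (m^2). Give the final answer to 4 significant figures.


edge = 0.055*1.1930 + 0.025 = 0.090615 m
ew = 1.1930 - 2*0.090615 = 1.01177 m
A = 0.25 * 1.01177^2 * tan(26.8110 deg)
A = 0.1293 m^2


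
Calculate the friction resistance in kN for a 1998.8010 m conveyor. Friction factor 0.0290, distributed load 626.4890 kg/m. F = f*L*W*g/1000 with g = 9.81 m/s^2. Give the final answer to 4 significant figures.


F = 0.0290 * 1998.8010 * 626.4890 * 9.81 / 1000
F = 356.2 kN


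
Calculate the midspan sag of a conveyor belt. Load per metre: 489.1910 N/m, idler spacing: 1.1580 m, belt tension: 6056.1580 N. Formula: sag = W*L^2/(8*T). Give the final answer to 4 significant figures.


sag = 489.1910 * 1.1580^2 / (8 * 6056.1580)
sag = 0.01354 m


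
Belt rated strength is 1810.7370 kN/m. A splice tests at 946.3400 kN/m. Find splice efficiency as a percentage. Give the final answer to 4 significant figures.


Eff = 946.3400 / 1810.7370 * 100
Eff = 52.26 %


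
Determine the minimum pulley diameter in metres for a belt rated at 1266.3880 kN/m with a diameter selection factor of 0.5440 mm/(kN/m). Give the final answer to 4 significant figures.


D = 1266.3880 * 0.5440 / 1000
D = 0.6889 m


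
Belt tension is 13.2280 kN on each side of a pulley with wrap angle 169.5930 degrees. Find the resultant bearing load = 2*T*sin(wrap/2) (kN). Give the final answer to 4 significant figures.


F = 2 * 13.2280 * sin(169.5930/2 deg)
F = 26.35 kN


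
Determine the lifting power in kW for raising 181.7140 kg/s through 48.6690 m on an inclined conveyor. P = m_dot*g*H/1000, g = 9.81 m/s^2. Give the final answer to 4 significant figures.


P = 181.7140 * 9.81 * 48.6690 / 1000
P = 86.76 kW


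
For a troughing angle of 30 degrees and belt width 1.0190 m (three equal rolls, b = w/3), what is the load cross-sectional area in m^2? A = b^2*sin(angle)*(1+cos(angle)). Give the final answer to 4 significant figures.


b = 1.0190/3 = 0.339667 m
A = 0.339667^2 * sin(30 deg) * (1 + cos(30 deg))
A = 0.1076 m^2


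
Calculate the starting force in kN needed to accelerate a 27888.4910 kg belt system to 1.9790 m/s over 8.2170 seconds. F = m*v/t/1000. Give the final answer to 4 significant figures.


F = 27888.4910 * 1.9790 / 8.2170 / 1000
F = 6.717 kN


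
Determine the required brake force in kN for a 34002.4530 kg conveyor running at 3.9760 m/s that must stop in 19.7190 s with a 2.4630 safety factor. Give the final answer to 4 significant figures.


F = 34002.4530 * 3.9760 / 19.7190 * 2.4630 / 1000
F = 16.89 kN


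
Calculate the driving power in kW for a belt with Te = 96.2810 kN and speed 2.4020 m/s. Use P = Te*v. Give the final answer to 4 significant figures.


P = Te * v = 96.2810 * 2.4020
P = 231.3 kW


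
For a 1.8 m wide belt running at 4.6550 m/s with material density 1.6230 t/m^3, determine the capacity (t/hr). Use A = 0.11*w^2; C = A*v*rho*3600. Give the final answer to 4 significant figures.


A = 0.11 * 1.8^2 = 0.3564 m^2
C = 0.3564 * 4.6550 * 1.6230 * 3600
C = 9693 t/hr


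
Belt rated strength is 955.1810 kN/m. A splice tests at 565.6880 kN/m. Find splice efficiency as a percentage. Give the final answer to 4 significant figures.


Eff = 565.6880 / 955.1810 * 100
Eff = 59.22 %


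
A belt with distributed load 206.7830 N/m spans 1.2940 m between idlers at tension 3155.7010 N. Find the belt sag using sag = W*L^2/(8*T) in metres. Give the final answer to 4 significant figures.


sag = 206.7830 * 1.2940^2 / (8 * 3155.7010)
sag = 0.01372 m


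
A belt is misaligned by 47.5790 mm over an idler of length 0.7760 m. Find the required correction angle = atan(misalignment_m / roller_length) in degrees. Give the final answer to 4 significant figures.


misalign_m = 47.5790 / 1000 = 0.047579 m
angle = atan(0.047579 / 0.7760)
angle = 3.509 deg


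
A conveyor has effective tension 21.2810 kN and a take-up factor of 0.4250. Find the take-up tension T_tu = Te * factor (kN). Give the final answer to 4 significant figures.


T_tu = 21.2810 * 0.4250
T_tu = 9.044 kN


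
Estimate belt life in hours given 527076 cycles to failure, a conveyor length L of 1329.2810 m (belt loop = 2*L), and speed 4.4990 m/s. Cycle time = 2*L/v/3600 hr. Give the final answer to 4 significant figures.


cycle_time = 2 * 1329.2810 / 4.4990 / 3600 = 0.164145 hr
life = 527076 * 0.164145 = 86520 hours


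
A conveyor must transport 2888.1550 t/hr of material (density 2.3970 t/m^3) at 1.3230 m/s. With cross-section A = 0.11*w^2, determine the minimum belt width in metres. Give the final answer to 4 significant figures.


A_req = 2888.1550 / (1.3230 * 2.3970 * 3600) = 0.252982 m^2
w = sqrt(0.252982 / 0.11)
w = 1.517 m


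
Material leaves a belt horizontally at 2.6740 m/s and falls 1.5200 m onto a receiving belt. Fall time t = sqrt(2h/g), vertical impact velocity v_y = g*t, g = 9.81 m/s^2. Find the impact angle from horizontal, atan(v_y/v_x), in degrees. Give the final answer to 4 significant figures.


t = sqrt(2*1.5200/9.81) = 0.556676 s
v_y = 9.81 * 0.556676 = 5.46099 m/s
angle = atan(5.46099 / 2.6740) = 63.91 deg


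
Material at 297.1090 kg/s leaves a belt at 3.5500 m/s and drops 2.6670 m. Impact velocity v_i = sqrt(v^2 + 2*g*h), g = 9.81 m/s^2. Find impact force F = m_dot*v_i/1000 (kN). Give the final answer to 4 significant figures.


v_i = sqrt(3.5500^2 + 2*9.81*2.6670) = 8.05786 m/s
F = 297.1090 * 8.05786 / 1000
F = 2.394 kN


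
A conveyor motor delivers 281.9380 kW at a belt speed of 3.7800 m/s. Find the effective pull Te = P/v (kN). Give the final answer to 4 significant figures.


Te = P / v = 281.9380 / 3.7800
Te = 74.59 kN


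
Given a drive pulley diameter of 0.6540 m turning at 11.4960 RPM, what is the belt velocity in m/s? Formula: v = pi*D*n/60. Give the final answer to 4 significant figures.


v = pi * 0.6540 * 11.4960 / 60
v = 0.3937 m/s


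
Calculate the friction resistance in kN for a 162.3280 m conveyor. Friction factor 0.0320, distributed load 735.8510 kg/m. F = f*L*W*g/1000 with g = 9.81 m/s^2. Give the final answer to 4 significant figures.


F = 0.0320 * 162.3280 * 735.8510 * 9.81 / 1000
F = 37.50 kN


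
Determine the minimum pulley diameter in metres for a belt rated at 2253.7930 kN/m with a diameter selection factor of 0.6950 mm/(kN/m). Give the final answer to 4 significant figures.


D = 2253.7930 * 0.6950 / 1000
D = 1.566 m


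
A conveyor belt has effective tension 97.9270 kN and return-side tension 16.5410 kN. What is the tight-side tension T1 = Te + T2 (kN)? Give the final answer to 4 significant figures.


T1 = Te + T2 = 97.9270 + 16.5410
T1 = 114.5 kN


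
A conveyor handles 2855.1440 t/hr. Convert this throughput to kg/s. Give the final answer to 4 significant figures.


m_dot = 2855.1440 * 1000 / 3600
m_dot = 793.1 kg/s


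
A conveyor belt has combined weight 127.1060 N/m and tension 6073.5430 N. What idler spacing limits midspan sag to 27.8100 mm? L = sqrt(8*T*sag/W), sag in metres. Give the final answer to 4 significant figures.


sag = 27.8100/1000 = 0.027810 m
L = sqrt(8 * 6073.5430 * 0.027810 / 127.1060)
L = 3.260 m


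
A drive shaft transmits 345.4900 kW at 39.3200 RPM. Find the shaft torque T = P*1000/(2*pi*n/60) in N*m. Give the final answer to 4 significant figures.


omega = 2*pi*39.3200/60 = 4.11758 rad/s
T = 345.4900*1000 / 4.11758
T = 83910 N*m


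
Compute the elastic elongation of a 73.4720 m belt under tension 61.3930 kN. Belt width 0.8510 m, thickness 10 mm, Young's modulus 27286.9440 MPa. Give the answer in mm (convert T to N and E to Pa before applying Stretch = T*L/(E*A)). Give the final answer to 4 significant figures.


A = 0.8510 * 0.01 = 0.00851 m^2
Stretch = 61.3930*1000 * 73.4720 / (27286.9440e6 * 0.00851) * 1000
Stretch = 19.42 mm


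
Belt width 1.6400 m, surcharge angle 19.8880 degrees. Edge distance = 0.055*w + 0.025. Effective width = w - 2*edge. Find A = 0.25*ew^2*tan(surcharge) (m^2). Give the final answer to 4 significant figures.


edge = 0.055*1.6400 + 0.025 = 0.1152 m
ew = 1.6400 - 2*0.1152 = 1.4096 m
A = 0.25 * 1.4096^2 * tan(19.8880 deg)
A = 0.1797 m^2


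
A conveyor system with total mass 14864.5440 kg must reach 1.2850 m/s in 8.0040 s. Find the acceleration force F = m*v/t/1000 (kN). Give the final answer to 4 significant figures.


F = 14864.5440 * 1.2850 / 8.0040 / 1000
F = 2.386 kN


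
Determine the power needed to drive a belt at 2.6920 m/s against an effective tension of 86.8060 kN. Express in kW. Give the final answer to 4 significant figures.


P = Te * v = 86.8060 * 2.6920
P = 233.7 kW


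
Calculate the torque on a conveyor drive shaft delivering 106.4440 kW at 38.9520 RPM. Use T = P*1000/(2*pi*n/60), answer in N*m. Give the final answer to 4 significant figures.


omega = 2*pi*38.9520/60 = 4.07904 rad/s
T = 106.4440*1000 / 4.07904
T = 26100 N*m


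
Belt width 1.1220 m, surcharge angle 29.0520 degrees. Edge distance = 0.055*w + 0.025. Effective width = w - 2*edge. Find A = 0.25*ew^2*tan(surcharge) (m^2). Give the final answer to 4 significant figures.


edge = 0.055*1.1220 + 0.025 = 0.08671 m
ew = 1.1220 - 2*0.08671 = 0.94858 m
A = 0.25 * 0.94858^2 * tan(29.0520 deg)
A = 0.1250 m^2


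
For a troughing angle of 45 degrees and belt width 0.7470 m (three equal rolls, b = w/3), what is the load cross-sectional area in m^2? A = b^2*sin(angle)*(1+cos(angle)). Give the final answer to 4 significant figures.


b = 0.7470/3 = 0.249 m
A = 0.249^2 * sin(45 deg) * (1 + cos(45 deg))
A = 0.07484 m^2


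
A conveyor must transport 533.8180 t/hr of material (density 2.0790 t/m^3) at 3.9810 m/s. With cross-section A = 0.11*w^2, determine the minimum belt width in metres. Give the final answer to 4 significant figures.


A_req = 533.8180 / (3.9810 * 2.0790 * 3600) = 0.0179161 m^2
w = sqrt(0.0179161 / 0.11)
w = 0.4036 m


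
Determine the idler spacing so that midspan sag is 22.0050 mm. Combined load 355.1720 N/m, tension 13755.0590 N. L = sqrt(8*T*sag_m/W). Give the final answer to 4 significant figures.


sag = 22.0050/1000 = 0.022005 m
L = sqrt(8 * 13755.0590 * 0.022005 / 355.1720)
L = 2.611 m


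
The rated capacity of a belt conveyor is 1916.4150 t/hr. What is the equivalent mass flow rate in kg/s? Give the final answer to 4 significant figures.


m_dot = 1916.4150 * 1000 / 3600
m_dot = 532.3 kg/s


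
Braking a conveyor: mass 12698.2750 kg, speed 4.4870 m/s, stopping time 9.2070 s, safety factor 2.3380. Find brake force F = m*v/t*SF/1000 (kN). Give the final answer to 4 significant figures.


F = 12698.2750 * 4.4870 / 9.2070 * 2.3380 / 1000
F = 14.47 kN


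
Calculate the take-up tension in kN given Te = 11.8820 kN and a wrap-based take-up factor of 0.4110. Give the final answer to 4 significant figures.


T_tu = 11.8820 * 0.4110
T_tu = 4.884 kN


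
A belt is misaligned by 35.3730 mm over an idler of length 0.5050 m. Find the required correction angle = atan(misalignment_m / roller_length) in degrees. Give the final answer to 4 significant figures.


misalign_m = 35.3730 / 1000 = 0.035373 m
angle = atan(0.035373 / 0.5050)
angle = 4.007 deg


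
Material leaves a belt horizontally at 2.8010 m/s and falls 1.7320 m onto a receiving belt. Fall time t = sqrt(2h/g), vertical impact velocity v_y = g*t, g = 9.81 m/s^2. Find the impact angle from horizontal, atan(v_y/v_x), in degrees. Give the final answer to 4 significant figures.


t = sqrt(2*1.7320/9.81) = 0.59423 s
v_y = 9.81 * 0.59423 = 5.8294 m/s
angle = atan(5.8294 / 2.8010) = 64.34 deg


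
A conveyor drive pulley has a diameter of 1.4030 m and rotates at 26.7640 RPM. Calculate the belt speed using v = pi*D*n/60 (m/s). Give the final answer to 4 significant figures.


v = pi * 1.4030 * 26.7640 / 60
v = 1.966 m/s


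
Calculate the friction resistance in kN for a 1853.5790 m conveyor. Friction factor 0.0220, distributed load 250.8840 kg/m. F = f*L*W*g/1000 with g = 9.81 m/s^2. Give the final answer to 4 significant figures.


F = 0.0220 * 1853.5790 * 250.8840 * 9.81 / 1000
F = 100.4 kN


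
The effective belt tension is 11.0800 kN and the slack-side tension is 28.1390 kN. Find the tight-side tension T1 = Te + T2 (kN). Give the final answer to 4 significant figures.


T1 = Te + T2 = 11.0800 + 28.1390
T1 = 39.22 kN


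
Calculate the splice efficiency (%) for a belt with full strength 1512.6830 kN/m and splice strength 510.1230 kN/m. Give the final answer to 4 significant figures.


Eff = 510.1230 / 1512.6830 * 100
Eff = 33.72 %


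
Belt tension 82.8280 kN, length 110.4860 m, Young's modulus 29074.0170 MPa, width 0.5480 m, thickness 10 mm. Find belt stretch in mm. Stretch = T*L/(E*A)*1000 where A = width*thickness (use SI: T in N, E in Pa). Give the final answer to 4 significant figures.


A = 0.5480 * 0.01 = 0.00548 m^2
Stretch = 82.8280*1000 * 110.4860 / (29074.0170e6 * 0.00548) * 1000
Stretch = 57.44 mm


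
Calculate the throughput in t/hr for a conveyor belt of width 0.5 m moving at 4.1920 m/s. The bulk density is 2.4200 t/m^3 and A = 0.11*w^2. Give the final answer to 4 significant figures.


A = 0.11 * 0.5^2 = 0.0275 m^2
C = 0.0275 * 4.1920 * 2.4200 * 3600
C = 1004 t/hr


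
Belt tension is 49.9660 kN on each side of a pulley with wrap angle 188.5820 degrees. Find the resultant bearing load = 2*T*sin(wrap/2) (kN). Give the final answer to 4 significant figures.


F = 2 * 49.9660 * sin(188.5820/2 deg)
F = 99.65 kN


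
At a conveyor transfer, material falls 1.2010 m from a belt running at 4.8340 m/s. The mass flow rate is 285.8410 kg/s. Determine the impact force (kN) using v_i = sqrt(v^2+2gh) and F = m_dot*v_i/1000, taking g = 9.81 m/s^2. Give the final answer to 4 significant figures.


v_i = sqrt(4.8340^2 + 2*9.81*1.2010) = 6.85063 m/s
F = 285.8410 * 6.85063 / 1000
F = 1.958 kN


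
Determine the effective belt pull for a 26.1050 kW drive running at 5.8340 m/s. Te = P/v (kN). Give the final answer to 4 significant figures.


Te = P / v = 26.1050 / 5.8340
Te = 4.475 kN


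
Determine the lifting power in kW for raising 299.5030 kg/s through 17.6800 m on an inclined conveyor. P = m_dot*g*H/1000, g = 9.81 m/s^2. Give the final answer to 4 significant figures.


P = 299.5030 * 9.81 * 17.6800 / 1000
P = 51.95 kW


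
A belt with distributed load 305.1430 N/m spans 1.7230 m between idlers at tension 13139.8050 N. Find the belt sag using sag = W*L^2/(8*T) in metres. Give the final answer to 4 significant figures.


sag = 305.1430 * 1.7230^2 / (8 * 13139.8050)
sag = 0.008618 m


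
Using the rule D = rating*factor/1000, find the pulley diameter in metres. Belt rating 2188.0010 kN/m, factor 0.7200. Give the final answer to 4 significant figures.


D = 2188.0010 * 0.7200 / 1000
D = 1.575 m


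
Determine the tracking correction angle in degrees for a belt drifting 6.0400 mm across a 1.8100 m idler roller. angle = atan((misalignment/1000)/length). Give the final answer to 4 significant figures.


misalign_m = 6.0400 / 1000 = 0.006040 m
angle = atan(0.006040 / 1.8100)
angle = 0.1912 deg


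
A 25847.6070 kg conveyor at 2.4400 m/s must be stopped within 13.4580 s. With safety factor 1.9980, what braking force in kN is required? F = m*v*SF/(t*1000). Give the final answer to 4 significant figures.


F = 25847.6070 * 2.4400 / 13.4580 * 1.9980 / 1000
F = 9.363 kN


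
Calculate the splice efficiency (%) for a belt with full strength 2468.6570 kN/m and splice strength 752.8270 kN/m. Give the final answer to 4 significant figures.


Eff = 752.8270 / 2468.6570 * 100
Eff = 30.50 %


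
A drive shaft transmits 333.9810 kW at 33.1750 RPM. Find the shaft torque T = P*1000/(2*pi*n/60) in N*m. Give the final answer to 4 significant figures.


omega = 2*pi*33.1750/60 = 3.47408 rad/s
T = 333.9810*1000 / 3.47408
T = 96140 N*m


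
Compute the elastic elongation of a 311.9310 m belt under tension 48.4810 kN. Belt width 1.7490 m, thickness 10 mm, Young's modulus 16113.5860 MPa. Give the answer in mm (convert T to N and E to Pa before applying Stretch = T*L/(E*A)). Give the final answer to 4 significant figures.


A = 1.7490 * 0.01 = 0.01749 m^2
Stretch = 48.4810*1000 * 311.9310 / (16113.5860e6 * 0.01749) * 1000
Stretch = 53.66 mm


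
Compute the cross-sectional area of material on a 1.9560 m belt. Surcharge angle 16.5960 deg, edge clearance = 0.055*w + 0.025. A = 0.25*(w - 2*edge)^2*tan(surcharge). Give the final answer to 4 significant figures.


edge = 0.055*1.9560 + 0.025 = 0.13258 m
ew = 1.9560 - 2*0.13258 = 1.69084 m
A = 0.25 * 1.69084^2 * tan(16.5960 deg)
A = 0.2130 m^2


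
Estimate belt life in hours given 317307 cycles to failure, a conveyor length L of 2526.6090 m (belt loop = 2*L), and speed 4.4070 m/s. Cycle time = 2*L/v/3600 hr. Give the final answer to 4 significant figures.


cycle_time = 2 * 2526.6090 / 4.4070 / 3600 = 0.31851 hr
life = 317307 * 0.31851 = 101100 hours


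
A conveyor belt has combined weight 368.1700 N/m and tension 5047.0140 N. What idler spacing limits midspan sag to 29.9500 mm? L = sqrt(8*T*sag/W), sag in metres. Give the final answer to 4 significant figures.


sag = 29.9500/1000 = 0.029950 m
L = sqrt(8 * 5047.0140 * 0.029950 / 368.1700)
L = 1.812 m


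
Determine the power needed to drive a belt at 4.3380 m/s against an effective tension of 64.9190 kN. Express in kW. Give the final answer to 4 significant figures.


P = Te * v = 64.9190 * 4.3380
P = 281.6 kW


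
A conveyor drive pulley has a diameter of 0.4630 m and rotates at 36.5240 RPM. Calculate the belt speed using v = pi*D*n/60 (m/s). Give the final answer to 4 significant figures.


v = pi * 0.4630 * 36.5240 / 60
v = 0.8854 m/s


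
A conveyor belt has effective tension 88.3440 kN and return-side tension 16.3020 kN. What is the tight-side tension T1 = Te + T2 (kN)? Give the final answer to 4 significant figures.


T1 = Te + T2 = 88.3440 + 16.3020
T1 = 104.6 kN


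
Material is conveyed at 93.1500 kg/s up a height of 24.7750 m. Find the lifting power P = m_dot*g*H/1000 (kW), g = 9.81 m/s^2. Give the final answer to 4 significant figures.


P = 93.1500 * 9.81 * 24.7750 / 1000
P = 22.64 kW


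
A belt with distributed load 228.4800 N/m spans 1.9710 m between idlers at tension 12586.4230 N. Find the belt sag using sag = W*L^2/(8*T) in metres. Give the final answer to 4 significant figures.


sag = 228.4800 * 1.9710^2 / (8 * 12586.4230)
sag = 0.008815 m


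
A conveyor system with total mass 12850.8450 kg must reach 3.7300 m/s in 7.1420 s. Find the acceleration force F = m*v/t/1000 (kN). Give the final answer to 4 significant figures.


F = 12850.8450 * 3.7300 / 7.1420 / 1000
F = 6.712 kN


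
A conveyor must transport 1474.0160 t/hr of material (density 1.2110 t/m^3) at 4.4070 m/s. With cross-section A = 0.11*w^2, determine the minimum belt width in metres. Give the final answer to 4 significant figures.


A_req = 1474.0160 / (4.4070 * 1.2110 * 3600) = 0.0767207 m^2
w = sqrt(0.0767207 / 0.11)
w = 0.8351 m


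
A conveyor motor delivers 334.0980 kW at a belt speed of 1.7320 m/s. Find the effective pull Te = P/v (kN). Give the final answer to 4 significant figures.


Te = P / v = 334.0980 / 1.7320
Te = 192.9 kN


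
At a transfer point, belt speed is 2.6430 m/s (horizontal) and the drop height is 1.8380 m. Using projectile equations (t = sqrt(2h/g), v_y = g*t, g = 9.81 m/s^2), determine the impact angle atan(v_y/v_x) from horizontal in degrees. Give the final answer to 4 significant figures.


t = sqrt(2*1.8380/9.81) = 0.612144 s
v_y = 9.81 * 0.612144 = 6.00513 m/s
angle = atan(6.00513 / 2.6430) = 66.24 deg


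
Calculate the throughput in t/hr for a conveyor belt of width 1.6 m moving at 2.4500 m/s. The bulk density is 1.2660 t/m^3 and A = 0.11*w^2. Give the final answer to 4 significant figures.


A = 0.11 * 1.6^2 = 0.2816 m^2
C = 0.2816 * 2.4500 * 1.2660 * 3600
C = 3144 t/hr


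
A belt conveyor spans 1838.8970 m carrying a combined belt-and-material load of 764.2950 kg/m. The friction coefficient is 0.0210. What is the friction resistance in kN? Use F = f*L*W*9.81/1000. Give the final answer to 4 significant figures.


F = 0.0210 * 1838.8970 * 764.2950 * 9.81 / 1000
F = 289.5 kN
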